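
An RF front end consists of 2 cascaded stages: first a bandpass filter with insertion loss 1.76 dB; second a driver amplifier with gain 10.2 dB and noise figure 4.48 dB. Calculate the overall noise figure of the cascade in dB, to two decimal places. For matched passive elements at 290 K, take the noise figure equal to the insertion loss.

6.24 dB

Convert to linear (a loss of L dB is a gain of −L dB): F_i = 10^(NF_i/10), G_i = 10^(G_i,dB/10)
  Stage 1: F_1 = 10^(1.76/10) = 1.500, G_1 = 10^(−1.76/10) = 0.6668
  Stage 2: F_2 = 10^(4.48/10) = 2.805, G_2 = 10^(10.2/10) = 10.47
Friis cascade:
  F = 1.500 + (2.805 − 1)/0.6668 = 4.207
NF = 10 log₁₀(4.207) = 6.24 dB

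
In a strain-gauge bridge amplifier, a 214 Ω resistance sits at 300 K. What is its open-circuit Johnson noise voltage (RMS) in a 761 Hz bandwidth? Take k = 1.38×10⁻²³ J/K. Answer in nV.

51.9 nV

V_n = √(4kTRB)
4kTRB = 4 × 1.38×10⁻²³ × 300 × 2.14×10² × 7.61×10² = 2.70×10⁻¹⁵ V²
V_n = √(2.70×10⁻¹⁵) = 5.19×10⁻⁸ V = 51.9 nV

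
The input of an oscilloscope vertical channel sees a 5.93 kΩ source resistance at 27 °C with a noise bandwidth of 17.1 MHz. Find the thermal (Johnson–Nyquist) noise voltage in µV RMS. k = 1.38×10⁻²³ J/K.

T = 27 °C + 273.15 = 300.15 K
V_n = √(4kTRB)
4kTRB = 4 × 1.38×10⁻²³ × 300.15 × 5.93×10³ × 1.71×10⁷ = 1.68×10⁻⁹ V²
V_n = √(1.68×10⁻⁹) = 4.10×10⁻⁵ V = 41.0 µV

41.0 µV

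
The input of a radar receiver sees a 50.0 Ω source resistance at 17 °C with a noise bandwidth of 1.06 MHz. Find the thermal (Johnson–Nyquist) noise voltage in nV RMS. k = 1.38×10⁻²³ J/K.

T = 17 °C + 273.15 = 290.15 K
V_n = √(4kTRB)
4kTRB = 4 × 1.38×10⁻²³ × 290.15 × 5.00×10¹ × 1.06×10⁶ = 8.49×10⁻¹³ V²
V_n = √(8.49×10⁻¹³) = 9.21×10⁻⁷ V = 921 nV

921 nV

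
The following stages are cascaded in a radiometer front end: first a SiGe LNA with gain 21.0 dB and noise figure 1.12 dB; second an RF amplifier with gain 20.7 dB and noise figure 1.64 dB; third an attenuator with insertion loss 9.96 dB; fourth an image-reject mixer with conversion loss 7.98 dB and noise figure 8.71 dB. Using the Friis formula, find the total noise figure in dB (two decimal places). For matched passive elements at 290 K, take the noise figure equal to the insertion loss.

Convert to linear (a loss of L dB is a gain of −L dB): F_i = 10^(NF_i/10), G_i = 10^(G_i,dB/10)
  Stage 1: F_1 = 10^(1.12/10) = 1.294, G_1 = 10^(21.0/10) = 125.9
  Stage 2: F_2 = 10^(1.64/10) = 1.459, G_2 = 10^(20.7/10) = 117.5
  Stage 3: F_3 = 10^(9.96/10) = 9.908, G_3 = 10^(−9.96/10) = 0.1009
  Stage 4: F_4 = 10^(8.71/10) = 7.430, G_4 = 10^(−7.98/10) = 0.1592
Friis cascade:
  F = 1.294 + (1.459 − 1)/125.9 + (9.908 − 1)/1.479×10⁴ + (7.430 − 1)/1493 = 1.303
NF = 10 log₁₀(1.303) = 1.15 dB

1.15 dB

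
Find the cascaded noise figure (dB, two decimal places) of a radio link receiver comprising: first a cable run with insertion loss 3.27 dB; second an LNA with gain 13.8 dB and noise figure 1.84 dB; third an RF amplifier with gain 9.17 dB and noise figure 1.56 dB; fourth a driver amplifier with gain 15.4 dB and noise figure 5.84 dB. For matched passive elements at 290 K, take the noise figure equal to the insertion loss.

5.20 dB

Convert to linear (a loss of L dB is a gain of −L dB): F_i = 10^(NF_i/10), G_i = 10^(G_i,dB/10)
  Stage 1: F_1 = 10^(3.27/10) = 2.123, G_1 = 10^(−3.27/10) = 0.4710
  Stage 2: F_2 = 10^(1.84/10) = 1.528, G_2 = 10^(13.8/10) = 23.99
  Stage 3: F_3 = 10^(1.56/10) = 1.432, G_3 = 10^(9.17/10) = 8.260
  Stage 4: F_4 = 10^(5.84/10) = 3.837, G_4 = 10^(15.4/10) = 34.67
Friis cascade:
  F = 2.123 + (1.528 − 1)/0.4710 + (1.432 − 1)/11.30 + (3.837 − 1)/93.33 = 3.312
NF = 10 log₁₀(3.312) = 5.20 dB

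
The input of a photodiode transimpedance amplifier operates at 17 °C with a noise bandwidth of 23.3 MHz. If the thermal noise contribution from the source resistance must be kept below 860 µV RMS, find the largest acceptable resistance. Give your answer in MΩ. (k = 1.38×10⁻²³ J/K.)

1.98 MΩ

T = 17 °C + 273.15 = 290.15 K
Johnson–Nyquist: V_n = √(4kTRB) ⇒ R = V_n² / (4kTB)
4kTB = 4 × 1.38×10⁻²³ × 290.15 × 2.33×10⁷ = 3.73×10⁻¹³
R = (8.60×10⁻⁴)² / 3.73×10⁻¹³ = 1.98×10⁶ Ω = 1.98 MΩ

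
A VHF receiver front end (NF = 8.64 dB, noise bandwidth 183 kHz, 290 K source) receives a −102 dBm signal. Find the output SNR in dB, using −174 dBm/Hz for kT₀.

Noise floor: N = −174 + 10 log₁₀(B) + NF
10 log₁₀(1.83×10⁵) = 52.62 dB
N = −174 + 52.62 + 8.64 = −112.74 dBm
SNR = P_sig − N = −102 − (−112.74) = 10.74 dB → 10.7 dB

10.7 dB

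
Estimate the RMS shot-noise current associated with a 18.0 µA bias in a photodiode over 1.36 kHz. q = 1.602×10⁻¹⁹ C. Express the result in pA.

88.6 pA

I_n = √(2qI·B)
2qI·B = 2 × 1.602×10⁻¹⁹ × 1.80×10⁻⁵ × 1.36×10³ = 7.84×10⁻²¹ A²
I_n = √(7.84×10⁻²¹) = 8.86×10⁻¹¹ A = 88.6 pA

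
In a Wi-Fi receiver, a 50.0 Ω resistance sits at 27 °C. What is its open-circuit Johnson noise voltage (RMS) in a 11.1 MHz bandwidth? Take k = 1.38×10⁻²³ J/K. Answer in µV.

3.03 µV

T = 27 °C + 273.15 = 300.15 K
V_n = √(4kTRB)
4kTRB = 4 × 1.38×10⁻²³ × 300.15 × 5.00×10¹ × 1.11×10⁷ = 9.20×10⁻¹² V²
V_n = √(9.20×10⁻¹²) = 3.03×10⁻⁶ V = 3.03 µV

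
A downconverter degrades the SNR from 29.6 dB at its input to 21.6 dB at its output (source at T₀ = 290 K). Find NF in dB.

8.0 dB

NF (dB) = SNR_in(dB) − SNR_out(dB) when the source is at T₀
NF = 29.6 − 21.6 = 8.0 dB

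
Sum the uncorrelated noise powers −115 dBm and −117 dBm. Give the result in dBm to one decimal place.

−112.9 dBm

Convert to linear, add, convert back:
P₁ = 3.16×10⁻¹⁵ W, P₂ = 2.00×10⁻¹⁵ W
P_tot = 5.16×10⁻¹⁵ W → 10 log₁₀(P_tot / 10⁻³) = −112.9 dBm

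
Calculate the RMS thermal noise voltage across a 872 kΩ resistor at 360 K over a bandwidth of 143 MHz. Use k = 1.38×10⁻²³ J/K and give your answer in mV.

V_n = √(4kTRB)
4kTRB = 4 × 1.38×10⁻²³ × 360 × 8.72×10⁵ × 1.43×10⁸ = 2.48×10⁻⁶ V²
V_n = √(2.48×10⁻⁶) = 1.57×10⁻³ V = 1.57 mV

1.57 mV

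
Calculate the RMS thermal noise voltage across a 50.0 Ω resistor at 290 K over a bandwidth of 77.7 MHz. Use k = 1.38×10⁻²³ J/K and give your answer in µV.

7.89 µV

V_n = √(4kTRB)
4kTRB = 4 × 1.38×10⁻²³ × 290 × 5.00×10¹ × 7.77×10⁷ = 6.22×10⁻¹¹ V²
V_n = √(6.22×10⁻¹¹) = 7.89×10⁻⁶ V = 7.89 µV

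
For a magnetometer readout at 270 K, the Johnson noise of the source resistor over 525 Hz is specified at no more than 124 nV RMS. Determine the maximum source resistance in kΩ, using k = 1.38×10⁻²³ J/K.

1.97 kΩ

Johnson–Nyquist: V_n = √(4kTRB) ⇒ R = V_n² / (4kTB)
4kTB = 4 × 1.38×10⁻²³ × 270 × 5.25×10² = 7.82×10⁻¹⁸
R = (1.24×10⁻⁷)² / 7.82×10⁻¹⁸ = 1.97×10³ Ω = 1.97 kΩ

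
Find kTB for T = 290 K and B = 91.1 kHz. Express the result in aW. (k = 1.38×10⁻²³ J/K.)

P_n = kTB = 1.38×10⁻²³ × 290 × 9.11×10⁴ = 3.65×10⁻¹⁶ W = 365 aW

365 aW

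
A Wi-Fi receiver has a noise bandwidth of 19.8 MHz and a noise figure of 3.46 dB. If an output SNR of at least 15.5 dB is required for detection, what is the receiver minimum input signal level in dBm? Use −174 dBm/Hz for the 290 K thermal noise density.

−82.1 dBm

Sensitivity = −174 + 10 log₁₀(B) + NF + SNR_min
= −174 + 72.97 + 3.46 + 15.5
= −82.07 dBm → −82.1 dBm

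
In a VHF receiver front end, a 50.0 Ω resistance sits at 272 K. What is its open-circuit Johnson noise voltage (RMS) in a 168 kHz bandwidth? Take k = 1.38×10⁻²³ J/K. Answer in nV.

355 nV

V_n = √(4kTRB)
4kTRB = 4 × 1.38×10⁻²³ × 272 × 5.00×10¹ × 1.68×10⁵ = 1.26×10⁻¹³ V²
V_n = √(1.26×10⁻¹³) = 3.55×10⁻⁷ V = 355 nV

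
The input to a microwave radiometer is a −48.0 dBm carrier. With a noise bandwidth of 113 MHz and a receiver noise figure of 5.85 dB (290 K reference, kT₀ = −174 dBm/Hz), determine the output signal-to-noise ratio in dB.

Noise floor: N = −174 + 10 log₁₀(B) + NF
10 log₁₀(1.13×10⁸) = 80.53 dB
N = −174 + 80.53 + 5.85 = −87.62 dBm
SNR = P_sig − N = −48.0 − (−87.62) = 39.62 dB → 39.6 dB

39.6 dB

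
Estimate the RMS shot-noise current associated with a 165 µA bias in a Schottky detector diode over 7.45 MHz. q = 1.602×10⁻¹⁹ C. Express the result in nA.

19.8 nA

I_n = √(2qI·B)
2qI·B = 2 × 1.602×10⁻¹⁹ × 1.65×10⁻⁴ × 7.45×10⁶ = 3.94×10⁻¹⁶ A²
I_n = √(3.94×10⁻¹⁶) = 1.98×10⁻⁸ A = 19.8 nA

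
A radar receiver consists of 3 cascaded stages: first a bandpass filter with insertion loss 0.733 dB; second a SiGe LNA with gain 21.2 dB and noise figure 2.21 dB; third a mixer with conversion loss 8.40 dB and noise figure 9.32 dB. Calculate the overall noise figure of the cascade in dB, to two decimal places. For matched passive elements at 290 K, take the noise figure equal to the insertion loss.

Convert to linear (a loss of L dB is a gain of −L dB): F_i = 10^(NF_i/10), G_i = 10^(G_i,dB/10)
  Stage 1: F_1 = 10^(0.733/10) = 1.184, G_1 = 10^(−0.733/10) = 0.8447
  Stage 2: F_2 = 10^(2.21/10) = 1.663, G_2 = 10^(21.2/10) = 131.8
  Stage 3: F_3 = 10^(9.32/10) = 8.551, G_3 = 10^(−8.40/10) = 0.1445
Friis cascade:
  F = 1.184 + (1.663 − 1)/0.8447 + (8.551 − 1)/111.4 = 2.037
NF = 10 log₁₀(2.037) = 3.09 dB

3.09 dB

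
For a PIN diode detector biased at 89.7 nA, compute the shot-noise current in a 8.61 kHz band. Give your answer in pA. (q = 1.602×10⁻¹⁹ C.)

15.7 pA

I_n = √(2qI·B)
2qI·B = 2 × 1.602×10⁻¹⁹ × 8.97×10⁻⁸ × 8.61×10³ = 2.47×10⁻²² A²
I_n = √(2.47×10⁻²²) = 1.57×10⁻¹¹ A = 15.7 pA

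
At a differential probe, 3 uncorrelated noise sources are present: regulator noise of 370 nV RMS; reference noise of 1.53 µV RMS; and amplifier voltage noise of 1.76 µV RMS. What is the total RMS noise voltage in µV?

Uncorrelated sources add in power (mean-square): V_tot = √(ΣV_i²)
V_tot = √[(3.70×10⁻⁷)² + (1.53×10⁻⁶)² + (1.76×10⁻⁶)²] = 2.36×10⁻⁶ V = 2.36 µV

2.36 µV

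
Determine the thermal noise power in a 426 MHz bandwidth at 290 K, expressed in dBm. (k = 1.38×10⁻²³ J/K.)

−87.7 dBm

P_n = kTB = 1.38×10⁻²³ × 290 × 4.26×10⁸ = 1.70×10⁻¹² W
In dBm: 10 log₁₀(1.70×10⁻¹² / 10⁻³) = −87.7 dBm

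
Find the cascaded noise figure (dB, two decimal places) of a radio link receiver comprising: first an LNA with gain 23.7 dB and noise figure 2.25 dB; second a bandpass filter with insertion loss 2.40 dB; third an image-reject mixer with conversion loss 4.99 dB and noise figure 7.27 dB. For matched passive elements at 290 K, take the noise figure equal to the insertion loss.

Convert to linear (a loss of L dB is a gain of −L dB): F_i = 10^(NF_i/10), G_i = 10^(G_i,dB/10)
  Stage 1: F_1 = 10^(2.25/10) = 1.679, G_1 = 10^(23.7/10) = 234.4
  Stage 2: F_2 = 10^(2.40/10) = 1.738, G_2 = 10^(−2.40/10) = 0.5754
  Stage 3: F_3 = 10^(7.27/10) = 5.333, G_3 = 10^(−4.99/10) = 0.3170
Friis cascade:
  F = 1.679 + (1.738 − 1)/234.4 + (5.333 − 1)/134.9 = 1.714
NF = 10 log₁₀(1.714) = 2.34 dB

2.34 dB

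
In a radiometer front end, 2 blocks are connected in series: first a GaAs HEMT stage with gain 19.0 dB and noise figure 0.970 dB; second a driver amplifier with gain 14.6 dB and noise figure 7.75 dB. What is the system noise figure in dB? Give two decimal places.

Convert to linear (a loss of L dB is a gain of −L dB): F_i = 10^(NF_i/10), G_i = 10^(G_i,dB/10)
  Stage 1: F_1 = 10^(0.970/10) = 1.250, G_1 = 10^(19.0/10) = 79.43
  Stage 2: F_2 = 10^(7.75/10) = 5.957, G_2 = 10^(14.6/10) = 28.84
Friis cascade:
  F = 1.250 + (5.957 − 1)/79.43 = 1.313
NF = 10 log₁₀(1.313) = 1.18 dB

1.18 dB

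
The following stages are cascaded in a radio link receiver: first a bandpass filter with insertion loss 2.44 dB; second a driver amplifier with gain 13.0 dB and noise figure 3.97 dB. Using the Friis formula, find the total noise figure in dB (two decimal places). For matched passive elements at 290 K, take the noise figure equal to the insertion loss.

Convert to linear (a loss of L dB is a gain of −L dB): F_i = 10^(NF_i/10), G_i = 10^(G_i,dB/10)
  Stage 1: F_1 = 10^(2.44/10) = 1.754, G_1 = 10^(−2.44/10) = 0.5702
  Stage 2: F_2 = 10^(3.97/10) = 2.495, G_2 = 10^(13.0/10) = 19.95
Friis cascade:
  F = 1.754 + (2.495 − 1)/0.5702 = 4.375
NF = 10 log₁₀(4.375) = 6.41 dB

6.41 dB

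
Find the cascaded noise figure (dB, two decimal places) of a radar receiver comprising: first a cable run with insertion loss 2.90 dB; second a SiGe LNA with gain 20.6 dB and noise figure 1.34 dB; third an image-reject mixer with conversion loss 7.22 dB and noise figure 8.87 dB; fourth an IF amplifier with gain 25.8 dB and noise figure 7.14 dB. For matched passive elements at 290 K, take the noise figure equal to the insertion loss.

Convert to linear (a loss of L dB is a gain of −L dB): F_i = 10^(NF_i/10), G_i = 10^(G_i,dB/10)
  Stage 1: F_1 = 10^(2.90/10) = 1.950, G_1 = 10^(−2.90/10) = 0.5129
  Stage 2: F_2 = 10^(1.34/10) = 1.361, G_2 = 10^(20.6/10) = 114.8
  Stage 3: F_3 = 10^(8.87/10) = 7.709, G_3 = 10^(−7.22/10) = 0.1897
  Stage 4: F_4 = 10^(7.14/10) = 5.176, G_4 = 10^(25.8/10) = 380.2
Friis cascade:
  F = 1.950 + (1.361 − 1)/0.5129 + (7.709 − 1)/58.88 + (5.176 − 1)/11.17 = 3.142
NF = 10 log₁₀(3.142) = 4.97 dB

4.97 dB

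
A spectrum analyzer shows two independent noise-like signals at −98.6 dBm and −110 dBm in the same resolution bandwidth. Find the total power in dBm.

Convert to linear, add, convert back:
P₁ = 1.38×10⁻¹³ W, P₂ = 1.00×10⁻¹⁴ W
P_tot = 1.48×10⁻¹³ W → 10 log₁₀(P_tot / 10⁻³) = −98.3 dBm

−98.3 dBm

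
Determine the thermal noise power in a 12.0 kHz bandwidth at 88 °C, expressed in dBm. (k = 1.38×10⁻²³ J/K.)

T = 88 °C + 273.15 = 361.15 K
P_n = kTB = 1.38×10⁻²³ × 361.15 × 1.20×10⁴ = 5.98×10⁻¹⁷ W
In dBm: 10 log₁₀(5.98×10⁻¹⁷ / 10⁻³) = −132.2 dBm

−132.2 dBm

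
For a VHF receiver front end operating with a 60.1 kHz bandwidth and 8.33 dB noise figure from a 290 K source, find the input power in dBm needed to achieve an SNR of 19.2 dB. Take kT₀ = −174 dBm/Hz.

−98.7 dBm

Sensitivity = −174 + 10 log₁₀(B) + NF + SNR_min
= −174 + 47.79 + 8.33 + 19.2
= −98.68 dBm → −98.7 dBm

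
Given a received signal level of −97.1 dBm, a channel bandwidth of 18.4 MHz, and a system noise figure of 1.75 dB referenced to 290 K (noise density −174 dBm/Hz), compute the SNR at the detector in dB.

2.5 dB

Noise floor: N = −174 + 10 log₁₀(B) + NF
10 log₁₀(1.84×10⁷) = 72.65 dB
N = −174 + 72.65 + 1.75 = −99.60 dBm
SNR = P_sig − N = −97.1 − (−99.60) = 2.50 dB → 2.5 dB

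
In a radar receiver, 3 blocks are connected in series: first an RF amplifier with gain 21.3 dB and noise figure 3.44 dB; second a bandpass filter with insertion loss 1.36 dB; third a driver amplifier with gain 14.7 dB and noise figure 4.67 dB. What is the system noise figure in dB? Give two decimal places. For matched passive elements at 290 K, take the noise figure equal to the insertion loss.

3.48 dB

Convert to linear (a loss of L dB is a gain of −L dB): F_i = 10^(NF_i/10), G_i = 10^(G_i,dB/10)
  Stage 1: F_1 = 10^(3.44/10) = 2.208, G_1 = 10^(21.3/10) = 134.9
  Stage 2: F_2 = 10^(1.36/10) = 1.368, G_2 = 10^(−1.36/10) = 0.7311
  Stage 3: F_3 = 10^(4.67/10) = 2.931, G_3 = 10^(14.7/10) = 29.51
Friis cascade:
  F = 2.208 + (1.368 − 1)/134.9 + (2.931 − 1)/98.63 = 2.230
NF = 10 log₁₀(2.230) = 3.48 dB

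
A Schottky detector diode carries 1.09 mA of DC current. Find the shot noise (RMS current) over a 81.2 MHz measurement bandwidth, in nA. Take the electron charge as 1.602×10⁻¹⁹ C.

168 nA

I_n = √(2qI·B)
2qI·B = 2 × 1.602×10⁻¹⁹ × 1.09×10⁻³ × 8.12×10⁷ = 2.84×10⁻¹⁴ A²
I_n = √(2.84×10⁻¹⁴) = 1.68×10⁻⁷ A = 168 nA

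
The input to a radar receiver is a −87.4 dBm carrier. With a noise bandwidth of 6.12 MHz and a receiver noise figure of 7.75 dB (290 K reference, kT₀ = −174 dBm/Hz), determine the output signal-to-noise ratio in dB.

11.0 dB

Noise floor: N = −174 + 10 log₁₀(B) + NF
10 log₁₀(6.12×10⁶) = 67.87 dB
N = −174 + 67.87 + 7.75 = −98.38 dBm
SNR = P_sig − N = −87.4 − (−98.38) = 10.98 dB → 11.0 dB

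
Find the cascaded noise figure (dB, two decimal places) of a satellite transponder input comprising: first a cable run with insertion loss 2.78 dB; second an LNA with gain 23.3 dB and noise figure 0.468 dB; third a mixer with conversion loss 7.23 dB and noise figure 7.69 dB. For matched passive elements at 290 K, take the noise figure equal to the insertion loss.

3.34 dB

Convert to linear (a loss of L dB is a gain of −L dB): F_i = 10^(NF_i/10), G_i = 10^(G_i,dB/10)
  Stage 1: F_1 = 10^(2.78/10) = 1.897, G_1 = 10^(−2.78/10) = 0.5272
  Stage 2: F_2 = 10^(0.468/10) = 1.114, G_2 = 10^(23.3/10) = 213.8
  Stage 3: F_3 = 10^(7.69/10) = 5.875, G_3 = 10^(−7.23/10) = 0.1892
Friis cascade:
  F = 1.897 + (1.114 − 1)/0.5272 + (5.875 − 1)/112.7 = 2.156
NF = 10 log₁₀(2.156) = 3.34 dB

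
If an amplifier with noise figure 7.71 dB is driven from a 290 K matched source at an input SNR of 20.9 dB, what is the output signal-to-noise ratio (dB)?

13.19 dB

By definition F = SNR_in/SNR_out, so in dB: SNR_out = SNR_in − NF
SNR_out = 20.9 − 7.71 = 13.19 dB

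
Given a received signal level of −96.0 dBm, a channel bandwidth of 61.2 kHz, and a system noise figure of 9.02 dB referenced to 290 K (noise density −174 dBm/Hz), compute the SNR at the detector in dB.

Noise floor: N = −174 + 10 log₁₀(B) + NF
10 log₁₀(6.12×10⁴) = 47.87 dB
N = −174 + 47.87 + 9.02 = −117.11 dBm
SNR = P_sig − N = −96.0 − (−117.11) = 21.11 dB → 21.1 dB

21.1 dB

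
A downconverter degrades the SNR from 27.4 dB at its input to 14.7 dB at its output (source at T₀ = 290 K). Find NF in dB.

NF (dB) = SNR_in(dB) − SNR_out(dB) when the source is at T₀
NF = 27.4 − 14.7 = 12.7 dB

12.7 dB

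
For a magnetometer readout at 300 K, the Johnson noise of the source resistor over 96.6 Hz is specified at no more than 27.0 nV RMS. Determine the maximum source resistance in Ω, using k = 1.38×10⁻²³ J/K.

456 Ω

Johnson–Nyquist: V_n = √(4kTRB) ⇒ R = V_n² / (4kTB)
4kTB = 4 × 1.38×10⁻²³ × 300 × 9.66×10¹ = 1.60×10⁻¹⁸
R = (2.70×10⁻⁸)² / 1.60×10⁻¹⁸ = 4.56×10² Ω = 456 Ω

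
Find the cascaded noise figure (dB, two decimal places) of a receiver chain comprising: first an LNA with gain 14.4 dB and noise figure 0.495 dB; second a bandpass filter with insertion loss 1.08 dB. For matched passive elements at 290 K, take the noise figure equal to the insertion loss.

Convert to linear (a loss of L dB is a gain of −L dB): F_i = 10^(NF_i/10), G_i = 10^(G_i,dB/10)
  Stage 1: F_1 = 10^(0.495/10) = 1.121, G_1 = 10^(14.4/10) = 27.54
  Stage 2: F_2 = 10^(1.08/10) = 1.282, G_2 = 10^(−1.08/10) = 0.7798
Friis cascade:
  F = 1.121 + (1.282 − 1)/27.54 = 1.131
NF = 10 log₁₀(1.131) = 0.53 dB

0.53 dB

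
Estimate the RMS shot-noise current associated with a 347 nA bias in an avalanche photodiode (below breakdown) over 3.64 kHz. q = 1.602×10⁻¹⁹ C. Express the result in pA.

20.1 pA

I_n = √(2qI·B)
2qI·B = 2 × 1.602×10⁻¹⁹ × 3.47×10⁻⁷ × 3.64×10³ = 4.05×10⁻²² A²
I_n = √(4.05×10⁻²²) = 2.01×10⁻¹¹ A = 20.1 pA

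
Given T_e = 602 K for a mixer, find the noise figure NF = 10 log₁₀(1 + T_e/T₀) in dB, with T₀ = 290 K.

4.88 dB

F = 1 + T_e/T₀ = 1 + 602/290 = 3.07586
NF = 10 log₁₀(3.07586) = 4.88 dB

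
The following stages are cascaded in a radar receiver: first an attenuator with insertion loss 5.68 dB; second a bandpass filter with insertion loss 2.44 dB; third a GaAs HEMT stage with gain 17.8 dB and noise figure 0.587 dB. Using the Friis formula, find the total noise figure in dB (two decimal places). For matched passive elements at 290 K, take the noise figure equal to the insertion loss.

Convert to linear (a loss of L dB is a gain of −L dB): F_i = 10^(NF_i/10), G_i = 10^(G_i,dB/10)
  Stage 1: F_1 = 10^(5.68/10) = 3.698, G_1 = 10^(−5.68/10) = 0.2704
  Stage 2: F_2 = 10^(2.44/10) = 1.754, G_2 = 10^(−2.44/10) = 0.5702
  Stage 3: F_3 = 10^(0.587/10) = 1.145, G_3 = 10^(17.8/10) = 60.26
Friis cascade:
  F = 3.698 + (1.754 − 1)/0.2704 + (1.145 − 1)/0.1542 = 7.425
NF = 10 log₁₀(7.425) = 8.71 dB

8.71 dB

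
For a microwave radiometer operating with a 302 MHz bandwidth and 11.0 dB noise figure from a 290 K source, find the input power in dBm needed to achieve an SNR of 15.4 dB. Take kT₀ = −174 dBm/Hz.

Sensitivity = −174 + 10 log₁₀(B) + NF + SNR_min
= −174 + 84.8 + 11.0 + 15.4
= −62.8 dBm → −62.8 dBm

−62.8 dBm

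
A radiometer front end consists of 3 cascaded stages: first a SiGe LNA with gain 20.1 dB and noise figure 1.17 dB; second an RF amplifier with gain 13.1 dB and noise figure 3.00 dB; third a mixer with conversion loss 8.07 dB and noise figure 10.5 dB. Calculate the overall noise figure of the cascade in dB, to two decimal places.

1.22 dB

Convert to linear (a loss of L dB is a gain of −L dB): F_i = 10^(NF_i/10), G_i = 10^(G_i,dB/10)
  Stage 1: F_1 = 10^(1.17/10) = 1.309, G_1 = 10^(20.1/10) = 102.3
  Stage 2: F_2 = 10^(3.00/10) = 1.995, G_2 = 10^(13.1/10) = 20.42
  Stage 3: F_3 = 10^(10.5/10) = 11.22, G_3 = 10^(−8.07/10) = 0.1560
Friis cascade:
  F = 1.309 + (1.995 − 1)/102.3 + (11.22 − 1)/2089 = 1.324
NF = 10 log₁₀(1.324) = 1.22 dB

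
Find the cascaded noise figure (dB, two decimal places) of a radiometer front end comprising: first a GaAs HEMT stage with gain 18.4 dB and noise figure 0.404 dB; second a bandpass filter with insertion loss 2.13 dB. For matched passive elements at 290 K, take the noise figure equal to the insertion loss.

0.44 dB

Convert to linear (a loss of L dB is a gain of −L dB): F_i = 10^(NF_i/10), G_i = 10^(G_i,dB/10)
  Stage 1: F_1 = 10^(0.404/10) = 1.097, G_1 = 10^(18.4/10) = 69.18
  Stage 2: F_2 = 10^(2.13/10) = 1.633, G_2 = 10^(−2.13/10) = 0.6124
Friis cascade:
  F = 1.097 + (1.633 − 1)/69.18 = 1.107
NF = 10 log₁₀(1.107) = 0.44 dB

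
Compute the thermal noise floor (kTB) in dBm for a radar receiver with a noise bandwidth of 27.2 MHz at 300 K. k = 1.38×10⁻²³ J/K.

P_n = kTB = 1.38×10⁻²³ × 300 × 2.72×10⁷ = 1.13×10⁻¹³ W
In dBm: 10 log₁₀(1.13×10⁻¹³ / 10⁻³) = −99.5 dBm

−99.5 dBm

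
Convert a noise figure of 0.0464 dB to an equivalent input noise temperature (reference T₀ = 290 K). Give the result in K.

3.11 K

F = 10^(0.0464/10) = 1.01074
T_e = (F − 1)·T₀ = (1.01074 − 1) × 290 = 3.11 K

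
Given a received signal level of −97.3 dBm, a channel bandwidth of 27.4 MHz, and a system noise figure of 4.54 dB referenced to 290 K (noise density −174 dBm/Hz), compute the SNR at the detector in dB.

Noise floor: N = −174 + 10 log₁₀(B) + NF
10 log₁₀(2.74×10⁷) = 74.38 dB
N = −174 + 74.38 + 4.54 = −95.08 dBm
SNR = P_sig − N = −97.3 − (−95.08) = −2.22 dB → −2.2 dB

−2.2 dB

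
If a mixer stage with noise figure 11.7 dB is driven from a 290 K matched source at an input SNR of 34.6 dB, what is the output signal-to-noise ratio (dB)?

22.9 dB

By definition F = SNR_in/SNR_out, so in dB: SNR_out = SNR_in − NF
SNR_out = 34.6 − 11.7 = 22.9 dB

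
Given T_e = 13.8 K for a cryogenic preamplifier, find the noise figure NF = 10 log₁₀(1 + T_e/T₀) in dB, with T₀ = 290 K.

F = 1 + T_e/T₀ = 1 + 13.8/290 = 1.04759
NF = 10 log₁₀(1.04759) = 0.202 dB

0.202 dB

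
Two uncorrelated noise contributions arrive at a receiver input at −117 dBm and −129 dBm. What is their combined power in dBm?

−116.7 dBm

Convert to linear, add, convert back:
P₁ = 2.00×10⁻¹⁵ W, P₂ = 1.26×10⁻¹⁶ W
P_tot = 2.12×10⁻¹⁵ W → 10 log₁₀(P_tot / 10⁻³) = −116.7 dBm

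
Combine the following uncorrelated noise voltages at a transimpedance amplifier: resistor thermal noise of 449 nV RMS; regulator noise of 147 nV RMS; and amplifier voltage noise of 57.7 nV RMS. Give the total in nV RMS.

476 nV

Uncorrelated sources add in power (mean-square): V_tot = √(ΣV_i²)
V_tot = √[(4.49×10⁻⁷)² + (1.47×10⁻⁷)² + (5.77×10⁻⁸)²] = 4.76×10⁻⁷ V = 476 nV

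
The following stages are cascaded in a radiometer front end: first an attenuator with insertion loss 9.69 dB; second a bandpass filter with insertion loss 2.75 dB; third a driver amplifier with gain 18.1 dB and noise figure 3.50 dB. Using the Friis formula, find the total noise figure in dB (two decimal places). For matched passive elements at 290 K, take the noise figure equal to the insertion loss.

Convert to linear (a loss of L dB is a gain of −L dB): F_i = 10^(NF_i/10), G_i = 10^(G_i,dB/10)
  Stage 1: F_1 = 10^(9.69/10) = 9.311, G_1 = 10^(−9.69/10) = 0.1074
  Stage 2: F_2 = 10^(2.75/10) = 1.884, G_2 = 10^(−2.75/10) = 0.5309
  Stage 3: F_3 = 10^(3.50/10) = 2.239, G_3 = 10^(18.1/10) = 64.57
Friis cascade:
  F = 9.311 + (1.884 − 1)/0.1074 + (2.239 − 1)/0.05702 = 39.26
NF = 10 log₁₀(39.26) = 15.94 dB

15.94 dB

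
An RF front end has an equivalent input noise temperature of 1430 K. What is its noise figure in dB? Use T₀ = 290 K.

7.73 dB

F = 1 + T_e/T₀ = 1 + 1430/290 = 5.93103
NF = 10 log₁₀(5.93103) = 7.73 dB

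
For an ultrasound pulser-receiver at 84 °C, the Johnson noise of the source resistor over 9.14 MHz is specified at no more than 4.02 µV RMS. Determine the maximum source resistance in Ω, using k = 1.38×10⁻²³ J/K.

T = 84 °C + 273.15 = 357.15 K
Johnson–Nyquist: V_n = √(4kTRB) ⇒ R = V_n² / (4kTB)
4kTB = 4 × 1.38×10⁻²³ × 357.15 × 9.14×10⁶ = 1.80×10⁻¹³
R = (4.02×10⁻⁶)² / 1.80×10⁻¹³ = 8.97×10¹ Ω = 89.7 Ω

89.7 Ω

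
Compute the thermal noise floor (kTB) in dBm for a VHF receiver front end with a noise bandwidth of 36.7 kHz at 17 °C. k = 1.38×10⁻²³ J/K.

−128.3 dBm

T = 17 °C + 273.15 = 290.15 K
P_n = kTB = 1.38×10⁻²³ × 290.15 × 3.67×10⁴ = 1.47×10⁻¹⁶ W
In dBm: 10 log₁₀(1.47×10⁻¹⁶ / 10⁻³) = −128.3 dBm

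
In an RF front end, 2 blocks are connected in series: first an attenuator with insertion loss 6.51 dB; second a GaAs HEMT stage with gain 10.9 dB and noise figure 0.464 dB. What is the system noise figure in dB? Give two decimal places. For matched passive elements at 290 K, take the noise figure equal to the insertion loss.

6.97 dB

Convert to linear (a loss of L dB is a gain of −L dB): F_i = 10^(NF_i/10), G_i = 10^(G_i,dB/10)
  Stage 1: F_1 = 10^(6.51/10) = 4.477, G_1 = 10^(−6.51/10) = 0.2234
  Stage 2: F_2 = 10^(0.464/10) = 1.113, G_2 = 10^(10.9/10) = 12.30
Friis cascade:
  F = 4.477 + (1.113 − 1)/0.2234 = 4.982
NF = 10 log₁₀(4.982) = 6.97 dB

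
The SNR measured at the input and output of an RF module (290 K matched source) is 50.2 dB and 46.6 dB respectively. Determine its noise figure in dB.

NF (dB) = SNR_in(dB) − SNR_out(dB) when the source is at T₀
NF = 50.2 − 46.6 = 3.6 dB

3.6 dB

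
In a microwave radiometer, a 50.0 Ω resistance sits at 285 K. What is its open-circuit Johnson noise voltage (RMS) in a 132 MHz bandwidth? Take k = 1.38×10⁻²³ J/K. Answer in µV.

10.2 µV

V_n = √(4kTRB)
4kTRB = 4 × 1.38×10⁻²³ × 285 × 5.00×10¹ × 1.32×10⁸ = 1.04×10⁻¹⁰ V²
V_n = √(1.04×10⁻¹⁰) = 1.02×10⁻⁵ V = 10.2 µV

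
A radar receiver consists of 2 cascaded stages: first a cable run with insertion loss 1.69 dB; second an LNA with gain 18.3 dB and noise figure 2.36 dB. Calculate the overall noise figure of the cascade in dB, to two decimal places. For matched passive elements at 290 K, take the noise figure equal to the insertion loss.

4.05 dB

Convert to linear (a loss of L dB is a gain of −L dB): F_i = 10^(NF_i/10), G_i = 10^(G_i,dB/10)
  Stage 1: F_1 = 10^(1.69/10) = 1.476, G_1 = 10^(−1.69/10) = 0.6776
  Stage 2: F_2 = 10^(2.36/10) = 1.722, G_2 = 10^(18.3/10) = 67.61
Friis cascade:
  F = 1.476 + (1.722 − 1)/0.6776 = 2.541
NF = 10 log₁₀(2.541) = 4.05 dB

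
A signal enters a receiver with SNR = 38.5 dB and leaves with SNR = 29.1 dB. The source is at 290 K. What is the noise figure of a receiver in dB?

NF (dB) = SNR_in(dB) − SNR_out(dB) when the source is at T₀
NF = 38.5 − 29.1 = 9.4 dB

9.4 dB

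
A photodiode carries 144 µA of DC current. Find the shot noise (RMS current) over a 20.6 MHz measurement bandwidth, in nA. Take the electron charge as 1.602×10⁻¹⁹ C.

I_n = √(2qI·B)
2qI·B = 2 × 1.602×10⁻¹⁹ × 1.44×10⁻⁴ × 2.06×10⁷ = 9.50×10⁻¹⁶ A²
I_n = √(9.50×10⁻¹⁶) = 3.08×10⁻⁸ A = 30.8 nA

30.8 nA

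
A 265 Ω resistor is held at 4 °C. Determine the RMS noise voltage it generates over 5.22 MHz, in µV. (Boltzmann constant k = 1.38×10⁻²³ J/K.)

4.60 µV

T = 4 °C + 273.15 = 277.15 K
V_n = √(4kTRB)
4kTRB = 4 × 1.38×10⁻²³ × 277.15 × 2.65×10² × 5.22×10⁶ = 2.12×10⁻¹¹ V²
V_n = √(2.12×10⁻¹¹) = 4.60×10⁻⁶ V = 4.60 µV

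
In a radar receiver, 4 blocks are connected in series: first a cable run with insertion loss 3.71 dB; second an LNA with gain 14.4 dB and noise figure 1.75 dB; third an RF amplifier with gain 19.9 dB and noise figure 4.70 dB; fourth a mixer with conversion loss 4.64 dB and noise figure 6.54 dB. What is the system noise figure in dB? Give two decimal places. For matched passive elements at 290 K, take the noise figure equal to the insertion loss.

5.66 dB

Convert to linear (a loss of L dB is a gain of −L dB): F_i = 10^(NF_i/10), G_i = 10^(G_i,dB/10)
  Stage 1: F_1 = 10^(3.71/10) = 2.350, G_1 = 10^(−3.71/10) = 0.4256
  Stage 2: F_2 = 10^(1.75/10) = 1.496, G_2 = 10^(14.4/10) = 27.54
  Stage 3: F_3 = 10^(4.70/10) = 2.951, G_3 = 10^(19.9/10) = 97.72
  Stage 4: F_4 = 10^(6.54/10) = 4.508, G_4 = 10^(−4.64/10) = 0.3436
Friis cascade:
  F = 2.350 + (1.496 − 1)/0.4256 + (2.951 − 1)/11.72 + (4.508 − 1)/1146 = 3.685
NF = 10 log₁₀(3.685) = 5.66 dB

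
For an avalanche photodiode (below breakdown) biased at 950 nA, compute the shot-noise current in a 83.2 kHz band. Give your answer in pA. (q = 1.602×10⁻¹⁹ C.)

159 pA

I_n = √(2qI·B)
2qI·B = 2 × 1.602×10⁻¹⁹ × 9.50×10⁻⁷ × 8.32×10⁴ = 2.53×10⁻²⁰ A²
I_n = √(2.53×10⁻²⁰) = 1.59×10⁻¹⁰ A = 159 pA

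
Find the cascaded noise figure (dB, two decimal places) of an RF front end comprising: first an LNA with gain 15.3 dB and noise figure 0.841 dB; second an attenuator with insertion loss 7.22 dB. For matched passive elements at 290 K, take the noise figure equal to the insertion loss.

Convert to linear (a loss of L dB is a gain of −L dB): F_i = 10^(NF_i/10), G_i = 10^(G_i,dB/10)
  Stage 1: F_1 = 10^(0.841/10) = 1.214, G_1 = 10^(15.3/10) = 33.88
  Stage 2: F_2 = 10^(7.22/10) = 5.272, G_2 = 10^(−7.22/10) = 0.1897
Friis cascade:
  F = 1.214 + (5.272 − 1)/33.88 = 1.340
NF = 10 log₁₀(1.340) = 1.27 dB

1.27 dB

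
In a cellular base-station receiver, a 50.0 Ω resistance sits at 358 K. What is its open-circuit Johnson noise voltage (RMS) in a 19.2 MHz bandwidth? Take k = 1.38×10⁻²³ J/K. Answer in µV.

V_n = √(4kTRB)
4kTRB = 4 × 1.38×10⁻²³ × 358 × 5.00×10¹ × 1.92×10⁷ = 1.90×10⁻¹¹ V²
V_n = √(1.90×10⁻¹¹) = 4.36×10⁻⁶ V = 4.36 µV

4.36 µV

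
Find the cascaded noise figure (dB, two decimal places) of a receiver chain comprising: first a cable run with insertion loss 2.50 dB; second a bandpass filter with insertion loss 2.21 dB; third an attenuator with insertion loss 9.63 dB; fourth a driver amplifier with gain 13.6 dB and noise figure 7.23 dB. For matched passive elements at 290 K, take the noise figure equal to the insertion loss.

Convert to linear (a loss of L dB is a gain of −L dB): F_i = 10^(NF_i/10), G_i = 10^(G_i,dB/10)
  Stage 1: F_1 = 10^(2.50/10) = 1.778, G_1 = 10^(−2.50/10) = 0.5623
  Stage 2: F_2 = 10^(2.21/10) = 1.663, G_2 = 10^(−2.21/10) = 0.6012
  Stage 3: F_3 = 10^(9.63/10) = 9.183, G_3 = 10^(−9.63/10) = 0.1089
  Stage 4: F_4 = 10^(7.23/10) = 5.284, G_4 = 10^(13.6/10) = 22.91
Friis cascade:
  F = 1.778 + (1.663 − 1)/0.5623 + (9.183 − 1)/0.3381 + (5.284 − 1)/0.03681 = 143.5
NF = 10 log₁₀(143.5) = 21.57 dB

21.57 dB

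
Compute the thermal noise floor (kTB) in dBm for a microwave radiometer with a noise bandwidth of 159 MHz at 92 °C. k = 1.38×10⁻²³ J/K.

−91.0 dBm

T = 92 °C + 273.15 = 365.15 K
P_n = kTB = 1.38×10⁻²³ × 365.15 × 1.59×10⁸ = 8.01×10⁻¹³ W
In dBm: 10 log₁₀(8.01×10⁻¹³ / 10⁻³) = −91.0 dBm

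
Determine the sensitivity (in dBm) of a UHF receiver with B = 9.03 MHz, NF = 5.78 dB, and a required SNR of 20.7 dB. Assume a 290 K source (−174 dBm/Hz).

−78.0 dBm

Sensitivity = −174 + 10 log₁₀(B) + NF + SNR_min
= −174 + 69.56 + 5.78 + 20.7
= −77.96 dBm → −78.0 dBm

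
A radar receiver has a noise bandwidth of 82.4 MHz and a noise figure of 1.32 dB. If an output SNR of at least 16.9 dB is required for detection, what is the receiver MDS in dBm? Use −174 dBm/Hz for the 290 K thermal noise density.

−76.6 dBm

Sensitivity = −174 + 10 log₁₀(B) + NF + SNR_min
= −174 + 79.16 + 1.32 + 16.9
= −76.62 dBm → −76.6 dBm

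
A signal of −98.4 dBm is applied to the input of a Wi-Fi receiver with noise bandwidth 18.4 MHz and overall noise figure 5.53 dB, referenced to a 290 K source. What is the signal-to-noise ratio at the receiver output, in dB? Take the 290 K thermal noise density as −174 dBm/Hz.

Noise floor: N = −174 + 10 log₁₀(B) + NF
10 log₁₀(1.84×10⁷) = 72.65 dB
N = −174 + 72.65 + 5.53 = −95.82 dBm
SNR = P_sig − N = −98.4 − (−95.82) = −2.58 dB → −2.6 dB

−2.6 dB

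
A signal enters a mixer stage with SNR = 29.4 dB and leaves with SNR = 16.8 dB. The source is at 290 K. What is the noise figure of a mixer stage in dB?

NF (dB) = SNR_in(dB) − SNR_out(dB) when the source is at T₀
NF = 29.4 − 16.8 = 12.6 dB

12.6 dB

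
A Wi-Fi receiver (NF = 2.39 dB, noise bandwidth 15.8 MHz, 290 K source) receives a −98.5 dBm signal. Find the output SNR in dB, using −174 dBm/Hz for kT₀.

1.1 dB

Noise floor: N = −174 + 10 log₁₀(B) + NF
10 log₁₀(1.58×10⁷) = 71.99 dB
N = −174 + 71.99 + 2.39 = −99.62 dBm
SNR = P_sig − N = −98.5 − (−99.62) = 1.12 dB → 1.1 dB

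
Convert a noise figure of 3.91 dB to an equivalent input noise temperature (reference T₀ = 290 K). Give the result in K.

F = 10^(3.91/10) = 2.46037
T_e = (F − 1)·T₀ = (2.46037 − 1) × 290 = 424 K

424 K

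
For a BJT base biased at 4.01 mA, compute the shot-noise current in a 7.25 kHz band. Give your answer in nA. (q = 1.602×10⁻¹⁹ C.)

3.05 nA

I_n = √(2qI·B)
2qI·B = 2 × 1.602×10⁻¹⁹ × 4.01×10⁻³ × 7.25×10³ = 9.31×10⁻¹⁸ A²
I_n = √(9.31×10⁻¹⁸) = 3.05×10⁻⁹ A = 3.05 nA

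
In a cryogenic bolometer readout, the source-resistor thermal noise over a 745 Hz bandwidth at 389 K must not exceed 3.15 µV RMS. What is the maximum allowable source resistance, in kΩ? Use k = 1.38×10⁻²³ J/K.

620 kΩ

Johnson–Nyquist: V_n = √(4kTRB) ⇒ R = V_n² / (4kTB)
4kTB = 4 × 1.38×10⁻²³ × 389 × 7.45×10² = 1.60×10⁻¹⁷
R = (3.15×10⁻⁶)² / 1.60×10⁻¹⁷ = 6.20×10⁵ Ω = 620 kΩ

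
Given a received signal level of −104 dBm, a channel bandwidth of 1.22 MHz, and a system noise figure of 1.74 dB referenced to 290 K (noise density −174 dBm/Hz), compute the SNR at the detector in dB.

7.4 dB

Noise floor: N = −174 + 10 log₁₀(B) + NF
10 log₁₀(1.22×10⁶) = 60.86 dB
N = −174 + 60.86 + 1.74 = −111.40 dBm
SNR = P_sig − N = −104 − (−111.40) = 7.40 dB → 7.4 dB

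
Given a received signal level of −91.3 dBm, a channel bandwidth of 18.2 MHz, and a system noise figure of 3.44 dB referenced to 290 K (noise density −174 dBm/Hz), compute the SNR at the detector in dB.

Noise floor: N = −174 + 10 log₁₀(B) + NF
10 log₁₀(1.82×10⁷) = 72.6 dB
N = −174 + 72.6 + 3.44 = −97.96 dBm
SNR = P_sig − N = −91.3 − (−97.96) = 6.66 dB → 6.7 dB

6.7 dB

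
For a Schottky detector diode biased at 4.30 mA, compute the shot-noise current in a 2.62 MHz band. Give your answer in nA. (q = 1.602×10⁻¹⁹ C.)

60.1 nA

I_n = √(2qI·B)
2qI·B = 2 × 1.602×10⁻¹⁹ × 4.30×10⁻³ × 2.62×10⁶ = 3.61×10⁻¹⁵ A²
I_n = √(3.61×10⁻¹⁵) = 6.01×10⁻⁸ A = 60.1 nA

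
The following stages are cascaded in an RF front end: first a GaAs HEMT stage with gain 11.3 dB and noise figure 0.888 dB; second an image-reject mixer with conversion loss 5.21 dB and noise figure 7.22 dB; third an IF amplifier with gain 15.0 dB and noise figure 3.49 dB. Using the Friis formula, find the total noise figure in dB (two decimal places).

2.66 dB

Convert to linear (a loss of L dB is a gain of −L dB): F_i = 10^(NF_i/10), G_i = 10^(G_i,dB/10)
  Stage 1: F_1 = 10^(0.888/10) = 1.227, G_1 = 10^(11.3/10) = 13.49
  Stage 2: F_2 = 10^(7.22/10) = 5.272, G_2 = 10^(−5.21/10) = 0.3013
  Stage 3: F_3 = 10^(3.49/10) = 2.234, G_3 = 10^(15.0/10) = 31.62
Friis cascade:
  F = 1.227 + (5.272 − 1)/13.49 + (2.234 − 1)/4.064 = 1.847
NF = 10 log₁₀(1.847) = 2.66 dB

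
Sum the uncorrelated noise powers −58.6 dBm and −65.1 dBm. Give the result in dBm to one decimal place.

−57.7 dBm

Convert to linear, add, convert back:
P₁ = 1.38×10⁻⁹ W, P₂ = 3.09×10⁻¹⁰ W
P_tot = 1.69×10⁻⁹ W → 10 log₁₀(P_tot / 10⁻³) = −57.7 dBm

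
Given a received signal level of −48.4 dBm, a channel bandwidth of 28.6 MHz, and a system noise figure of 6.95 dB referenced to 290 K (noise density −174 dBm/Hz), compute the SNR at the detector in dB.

Noise floor: N = −174 + 10 log₁₀(B) + NF
10 log₁₀(2.86×10⁷) = 74.56 dB
N = −174 + 74.56 + 6.95 = −92.49 dBm
SNR = P_sig − N = −48.4 − (−92.49) = 44.09 dB → 44.1 dB

44.1 dB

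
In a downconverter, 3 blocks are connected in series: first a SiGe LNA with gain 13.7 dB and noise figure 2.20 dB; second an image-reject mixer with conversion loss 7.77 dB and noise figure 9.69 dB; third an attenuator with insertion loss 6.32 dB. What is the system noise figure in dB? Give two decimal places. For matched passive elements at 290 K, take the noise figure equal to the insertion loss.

4.55 dB

Convert to linear (a loss of L dB is a gain of −L dB): F_i = 10^(NF_i/10), G_i = 10^(G_i,dB/10)
  Stage 1: F_1 = 10^(2.20/10) = 1.660, G_1 = 10^(13.7/10) = 23.44
  Stage 2: F_2 = 10^(9.69/10) = 9.311, G_2 = 10^(−7.77/10) = 0.1671
  Stage 3: F_3 = 10^(6.32/10) = 4.285, G_3 = 10^(−6.32/10) = 0.2333
Friis cascade:
  F = 1.660 + (9.311 − 1)/23.44 + (4.285 − 1)/3.917 = 2.853
NF = 10 log₁₀(2.853) = 4.55 dB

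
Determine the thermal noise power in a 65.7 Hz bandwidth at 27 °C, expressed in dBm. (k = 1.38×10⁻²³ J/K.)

−155.7 dBm

T = 27 °C + 273.15 = 300.15 K
P_n = kTB = 1.38×10⁻²³ × 300.15 × 6.57×10¹ = 2.72×10⁻¹⁹ W
In dBm: 10 log₁₀(2.72×10⁻¹⁹ / 10⁻³) = −155.7 dBm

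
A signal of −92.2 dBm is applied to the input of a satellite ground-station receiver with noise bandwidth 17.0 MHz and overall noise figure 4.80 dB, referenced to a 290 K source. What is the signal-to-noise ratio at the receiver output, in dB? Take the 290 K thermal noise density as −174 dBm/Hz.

4.7 dB

Noise floor: N = −174 + 10 log₁₀(B) + NF
10 log₁₀(1.70×10⁷) = 72.3 dB
N = −174 + 72.3 + 4.80 = −96.90 dBm
SNR = P_sig − N = −92.2 − (−96.90) = 4.70 dB → 4.7 dB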